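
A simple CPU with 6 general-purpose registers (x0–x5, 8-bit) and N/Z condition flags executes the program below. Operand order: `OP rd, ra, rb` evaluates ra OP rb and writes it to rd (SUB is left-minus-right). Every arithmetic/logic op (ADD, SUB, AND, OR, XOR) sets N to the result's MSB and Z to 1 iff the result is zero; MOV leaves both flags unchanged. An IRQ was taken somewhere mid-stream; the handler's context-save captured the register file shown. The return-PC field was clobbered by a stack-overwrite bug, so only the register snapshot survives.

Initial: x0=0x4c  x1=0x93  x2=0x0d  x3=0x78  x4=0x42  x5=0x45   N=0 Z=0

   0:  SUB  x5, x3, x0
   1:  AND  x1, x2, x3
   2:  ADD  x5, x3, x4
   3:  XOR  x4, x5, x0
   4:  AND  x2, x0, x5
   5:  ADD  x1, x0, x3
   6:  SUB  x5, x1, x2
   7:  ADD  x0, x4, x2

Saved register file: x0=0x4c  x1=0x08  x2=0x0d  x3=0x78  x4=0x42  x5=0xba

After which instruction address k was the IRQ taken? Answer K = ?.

after  0: x0=0x4c x1=0x93 x2=0x0d x3=0x78 x4=0x42 x5=0x2c  N=0 Z=0
after  1: x0=0x4c x1=0x08 x2=0x0d x3=0x78 x4=0x42 x5=0x2c  N=0 Z=0
after  2: x0=0x4c x1=0x08 x2=0x0d x3=0x78 x4=0x42 x5=0xba  N=1 Z=0
-- IRQ taken; context saved, return-PC = 3 --

K = 2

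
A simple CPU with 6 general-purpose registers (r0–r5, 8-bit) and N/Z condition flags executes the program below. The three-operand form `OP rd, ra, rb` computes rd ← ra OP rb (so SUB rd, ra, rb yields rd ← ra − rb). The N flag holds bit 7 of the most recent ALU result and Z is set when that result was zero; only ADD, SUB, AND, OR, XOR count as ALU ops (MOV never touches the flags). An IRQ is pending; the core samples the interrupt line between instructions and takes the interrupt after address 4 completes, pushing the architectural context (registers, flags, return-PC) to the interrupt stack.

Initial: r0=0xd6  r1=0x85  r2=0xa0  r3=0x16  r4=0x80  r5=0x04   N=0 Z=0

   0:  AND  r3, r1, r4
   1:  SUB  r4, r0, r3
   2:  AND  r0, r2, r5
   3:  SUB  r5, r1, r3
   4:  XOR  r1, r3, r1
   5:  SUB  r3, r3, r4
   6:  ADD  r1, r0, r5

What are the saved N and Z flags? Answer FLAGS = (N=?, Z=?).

after  0: r0=0xd6 r1=0x85 r2=0xa0 r3=0x80 r4=0x80 r5=0x04  N=1 Z=0
after  1: r0=0xd6 r1=0x85 r2=0xa0 r3=0x80 r4=0x56 r5=0x04  N=0 Z=0
after  2: r0=0x00 r1=0x85 r2=0xa0 r3=0x80 r4=0x56 r5=0x04  N=0 Z=1
after  3: r0=0x00 r1=0x85 r2=0xa0 r3=0x80 r4=0x56 r5=0x05  N=0 Z=0
after  4: r0=0x00 r1=0x05 r2=0xa0 r3=0x80 r4=0x56 r5=0x05  N=0 Z=0
-- IRQ taken; context saved, return-PC = 5 --

FLAGS = (N=0, Z=0)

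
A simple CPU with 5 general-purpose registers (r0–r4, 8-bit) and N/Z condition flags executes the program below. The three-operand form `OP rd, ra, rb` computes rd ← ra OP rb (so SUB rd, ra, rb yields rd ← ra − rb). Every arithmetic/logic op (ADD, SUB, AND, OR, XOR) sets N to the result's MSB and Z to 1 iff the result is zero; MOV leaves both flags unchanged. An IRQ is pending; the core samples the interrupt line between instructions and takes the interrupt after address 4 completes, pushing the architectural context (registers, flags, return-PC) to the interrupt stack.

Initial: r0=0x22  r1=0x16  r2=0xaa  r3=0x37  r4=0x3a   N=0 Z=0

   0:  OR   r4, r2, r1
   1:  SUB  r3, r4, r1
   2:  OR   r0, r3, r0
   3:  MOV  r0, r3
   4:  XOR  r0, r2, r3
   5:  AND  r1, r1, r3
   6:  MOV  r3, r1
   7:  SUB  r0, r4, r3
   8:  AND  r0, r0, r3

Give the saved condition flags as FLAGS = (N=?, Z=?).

FLAGS = (N=0, Z=0)

after  0: r0=0x22 r1=0x16 r2=0xaa r3=0x37 r4=0xbe  N=1 Z=0
after  1: r0=0x22 r1=0x16 r2=0xaa r3=0xa8 r4=0xbe  N=1 Z=0
after  2: r0=0xaa r1=0x16 r2=0xaa r3=0xa8 r4=0xbe  N=1 Z=0
after  3: r0=0xa8 r1=0x16 r2=0xaa r3=0xa8 r4=0xbe  N=1 Z=0
after  4: r0=0x02 r1=0x16 r2=0xaa r3=0xa8 r4=0xbe  N=0 Z=0
-- IRQ taken; context saved, return-PC = 5 --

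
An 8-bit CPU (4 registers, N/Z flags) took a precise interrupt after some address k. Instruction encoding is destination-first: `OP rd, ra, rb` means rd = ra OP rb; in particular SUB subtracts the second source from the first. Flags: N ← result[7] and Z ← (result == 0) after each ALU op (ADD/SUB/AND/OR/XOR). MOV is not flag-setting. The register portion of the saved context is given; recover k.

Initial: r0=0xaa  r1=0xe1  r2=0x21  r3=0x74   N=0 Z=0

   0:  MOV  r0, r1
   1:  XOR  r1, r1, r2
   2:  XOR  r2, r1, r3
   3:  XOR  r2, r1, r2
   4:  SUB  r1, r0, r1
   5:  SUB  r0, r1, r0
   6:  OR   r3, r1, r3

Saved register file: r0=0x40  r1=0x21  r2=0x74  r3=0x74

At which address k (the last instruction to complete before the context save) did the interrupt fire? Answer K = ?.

after  0: r0=0xe1 r1=0xe1 r2=0x21 r3=0x74  N=0 Z=0
after  1: r0=0xe1 r1=0xc0 r2=0x21 r3=0x74  N=1 Z=0
after  2: r0=0xe1 r1=0xc0 r2=0xb4 r3=0x74  N=1 Z=0
after  3: r0=0xe1 r1=0xc0 r2=0x74 r3=0x74  N=0 Z=0
after  4: r0=0xe1 r1=0x21 r2=0x74 r3=0x74  N=0 Z=0
after  5: r0=0x40 r1=0x21 r2=0x74 r3=0x74  N=0 Z=0
-- IRQ taken; context saved, return-PC = 6 --

K = 5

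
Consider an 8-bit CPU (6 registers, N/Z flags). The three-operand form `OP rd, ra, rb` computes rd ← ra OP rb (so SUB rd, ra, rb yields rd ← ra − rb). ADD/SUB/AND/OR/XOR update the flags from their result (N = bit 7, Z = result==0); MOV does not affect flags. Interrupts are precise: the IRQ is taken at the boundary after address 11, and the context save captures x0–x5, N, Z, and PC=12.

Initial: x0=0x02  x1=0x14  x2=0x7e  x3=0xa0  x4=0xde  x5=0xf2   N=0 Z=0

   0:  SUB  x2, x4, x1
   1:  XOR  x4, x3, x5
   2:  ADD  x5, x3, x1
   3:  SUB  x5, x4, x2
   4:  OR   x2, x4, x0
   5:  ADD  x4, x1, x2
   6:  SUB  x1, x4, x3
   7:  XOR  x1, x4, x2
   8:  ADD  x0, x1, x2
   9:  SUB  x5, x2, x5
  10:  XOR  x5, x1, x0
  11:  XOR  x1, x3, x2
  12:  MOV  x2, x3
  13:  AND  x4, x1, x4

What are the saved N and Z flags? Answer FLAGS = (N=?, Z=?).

after  0: x0=0x02 x1=0x14 x2=0xca x3=0xa0 x4=0xde x5=0xf2  N=1 Z=0
after  1: x0=0x02 x1=0x14 x2=0xca x3=0xa0 x4=0x52 x5=0xf2  N=0 Z=0
after  2: x0=0x02 x1=0x14 x2=0xca x3=0xa0 x4=0x52 x5=0xb4  N=1 Z=0
after  3: x0=0x02 x1=0x14 x2=0xca x3=0xa0 x4=0x52 x5=0x88  N=1 Z=0
after  4: x0=0x02 x1=0x14 x2=0x52 x3=0xa0 x4=0x52 x5=0x88  N=0 Z=0
after  5: x0=0x02 x1=0x14 x2=0x52 x3=0xa0 x4=0x66 x5=0x88  N=0 Z=0
after  6: x0=0x02 x1=0xc6 x2=0x52 x3=0xa0 x4=0x66 x5=0x88  N=1 Z=0
after  7: x0=0x02 x1=0x34 x2=0x52 x3=0xa0 x4=0x66 x5=0x88  N=0 Z=0
after  8: x0=0x86 x1=0x34 x2=0x52 x3=0xa0 x4=0x66 x5=0x88  N=1 Z=0
after  9: x0=0x86 x1=0x34 x2=0x52 x3=0xa0 x4=0x66 x5=0xca  N=1 Z=0
after 10: x0=0x86 x1=0x34 x2=0x52 x3=0xa0 x4=0x66 x5=0xb2  N=1 Z=0
after 11: x0=0x86 x1=0xf2 x2=0x52 x3=0xa0 x4=0x66 x5=0xb2  N=1 Z=0
-- IRQ taken; context saved, return-PC = 12 --

FLAGS = (N=1, Z=0)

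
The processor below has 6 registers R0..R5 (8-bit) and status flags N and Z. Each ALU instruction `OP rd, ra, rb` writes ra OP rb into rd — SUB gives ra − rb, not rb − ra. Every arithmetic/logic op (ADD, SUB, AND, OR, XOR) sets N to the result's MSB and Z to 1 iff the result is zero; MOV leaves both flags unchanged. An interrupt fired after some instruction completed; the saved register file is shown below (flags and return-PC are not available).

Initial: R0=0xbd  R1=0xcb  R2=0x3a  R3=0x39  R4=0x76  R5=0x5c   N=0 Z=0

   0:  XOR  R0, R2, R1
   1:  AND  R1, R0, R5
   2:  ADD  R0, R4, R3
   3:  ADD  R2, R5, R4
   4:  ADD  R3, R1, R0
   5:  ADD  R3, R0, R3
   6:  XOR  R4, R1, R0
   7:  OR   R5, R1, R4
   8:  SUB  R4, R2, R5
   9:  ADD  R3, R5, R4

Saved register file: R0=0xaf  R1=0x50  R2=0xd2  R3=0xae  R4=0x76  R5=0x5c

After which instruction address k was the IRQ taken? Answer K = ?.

K = 5

after  0: R0=0xf1 R1=0xcb R2=0x3a R3=0x39 R4=0x76 R5=0x5c  N=1 Z=0
after  1: R0=0xf1 R1=0x50 R2=0x3a R3=0x39 R4=0x76 R5=0x5c  N=0 Z=0
after  2: R0=0xaf R1=0x50 R2=0x3a R3=0x39 R4=0x76 R5=0x5c  N=1 Z=0
after  3: R0=0xaf R1=0x50 R2=0xd2 R3=0x39 R4=0x76 R5=0x5c  N=1 Z=0
after  4: R0=0xaf R1=0x50 R2=0xd2 R3=0xff R4=0x76 R5=0x5c  N=1 Z=0
after  5: R0=0xaf R1=0x50 R2=0xd2 R3=0xae R4=0x76 R5=0x5c  N=1 Z=0
-- IRQ taken; context saved, return-PC = 6 --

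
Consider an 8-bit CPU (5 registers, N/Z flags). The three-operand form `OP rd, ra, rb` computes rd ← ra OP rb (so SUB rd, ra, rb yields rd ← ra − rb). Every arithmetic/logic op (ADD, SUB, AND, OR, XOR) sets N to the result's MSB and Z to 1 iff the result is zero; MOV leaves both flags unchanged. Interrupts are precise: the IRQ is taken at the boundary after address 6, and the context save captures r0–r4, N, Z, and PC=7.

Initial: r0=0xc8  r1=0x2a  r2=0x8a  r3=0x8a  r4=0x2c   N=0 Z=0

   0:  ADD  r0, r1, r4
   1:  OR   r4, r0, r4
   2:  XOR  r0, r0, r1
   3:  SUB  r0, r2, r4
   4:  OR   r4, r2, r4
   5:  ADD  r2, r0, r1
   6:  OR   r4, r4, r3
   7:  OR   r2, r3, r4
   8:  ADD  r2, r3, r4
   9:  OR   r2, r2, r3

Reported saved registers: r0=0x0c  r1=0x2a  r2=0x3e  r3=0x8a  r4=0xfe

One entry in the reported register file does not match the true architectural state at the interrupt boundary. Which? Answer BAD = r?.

after  0: r0=0x56 r1=0x2a r2=0x8a r3=0x8a r4=0x2c  N=0 Z=0
after  1: r0=0x56 r1=0x2a r2=0x8a r3=0x8a r4=0x7e  N=0 Z=0
after  2: r0=0x7c r1=0x2a r2=0x8a r3=0x8a r4=0x7e  N=0 Z=0
after  3: r0=0x0c r1=0x2a r2=0x8a r3=0x8a r4=0x7e  N=0 Z=0
after  4: r0=0x0c r1=0x2a r2=0x8a r3=0x8a r4=0xfe  N=1 Z=0
after  5: r0=0x0c r1=0x2a r2=0x36 r3=0x8a r4=0xfe  N=0 Z=0
after  6: r0=0x0c r1=0x2a r2=0x36 r3=0x8a r4=0xfe  N=1 Z=0
-- IRQ taken; context saved, return-PC = 7 --
mismatch: r2: reported 0x3e vs actual 0x36

BAD = r2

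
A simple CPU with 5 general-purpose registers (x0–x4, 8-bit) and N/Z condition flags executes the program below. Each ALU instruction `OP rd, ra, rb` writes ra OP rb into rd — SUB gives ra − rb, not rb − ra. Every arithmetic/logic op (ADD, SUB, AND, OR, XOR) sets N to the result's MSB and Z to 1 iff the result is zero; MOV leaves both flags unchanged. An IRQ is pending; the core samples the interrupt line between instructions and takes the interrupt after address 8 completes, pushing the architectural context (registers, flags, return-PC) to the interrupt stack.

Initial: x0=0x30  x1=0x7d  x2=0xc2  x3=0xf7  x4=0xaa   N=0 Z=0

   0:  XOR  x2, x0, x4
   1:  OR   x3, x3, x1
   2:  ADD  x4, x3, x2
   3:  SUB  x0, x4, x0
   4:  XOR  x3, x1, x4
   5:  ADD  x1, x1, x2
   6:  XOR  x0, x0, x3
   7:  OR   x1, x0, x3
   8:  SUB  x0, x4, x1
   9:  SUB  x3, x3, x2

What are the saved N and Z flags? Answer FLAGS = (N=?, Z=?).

after  0: x0=0x30 x1=0x7d x2=0x9a x3=0xf7 x4=0xaa  N=1 Z=0
after  1: x0=0x30 x1=0x7d x2=0x9a x3=0xff x4=0xaa  N=1 Z=0
after  2: x0=0x30 x1=0x7d x2=0x9a x3=0xff x4=0x99  N=1 Z=0
after  3: x0=0x69 x1=0x7d x2=0x9a x3=0xff x4=0x99  N=0 Z=0
after  4: x0=0x69 x1=0x7d x2=0x9a x3=0xe4 x4=0x99  N=1 Z=0
after  5: x0=0x69 x1=0x17 x2=0x9a x3=0xe4 x4=0x99  N=0 Z=0
after  6: x0=0x8d x1=0x17 x2=0x9a x3=0xe4 x4=0x99  N=1 Z=0
after  7: x0=0x8d x1=0xed x2=0x9a x3=0xe4 x4=0x99  N=1 Z=0
after  8: x0=0xac x1=0xed x2=0x9a x3=0xe4 x4=0x99  N=1 Z=0
-- IRQ taken; context saved, return-PC = 9 --

FLAGS = (N=1, Z=0)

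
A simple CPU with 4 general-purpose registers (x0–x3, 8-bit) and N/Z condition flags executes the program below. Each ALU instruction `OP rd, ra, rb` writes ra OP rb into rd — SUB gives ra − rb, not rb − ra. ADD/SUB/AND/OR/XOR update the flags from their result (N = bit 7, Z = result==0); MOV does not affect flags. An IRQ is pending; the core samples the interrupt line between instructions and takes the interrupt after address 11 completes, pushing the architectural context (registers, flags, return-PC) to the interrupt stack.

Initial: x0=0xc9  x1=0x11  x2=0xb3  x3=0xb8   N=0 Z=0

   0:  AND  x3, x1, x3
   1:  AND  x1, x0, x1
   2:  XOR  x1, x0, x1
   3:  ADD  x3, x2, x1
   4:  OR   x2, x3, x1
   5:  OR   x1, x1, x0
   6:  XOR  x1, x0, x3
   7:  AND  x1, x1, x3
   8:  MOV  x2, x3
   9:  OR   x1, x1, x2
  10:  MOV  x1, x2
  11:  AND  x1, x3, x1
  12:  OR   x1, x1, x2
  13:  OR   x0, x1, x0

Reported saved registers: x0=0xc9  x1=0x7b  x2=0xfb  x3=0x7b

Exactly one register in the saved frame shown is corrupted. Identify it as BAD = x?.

BAD = x2

after  0: x0=0xc9 x1=0x11 x2=0xb3 x3=0x10  N=0 Z=0
after  1: x0=0xc9 x1=0x01 x2=0xb3 x3=0x10  N=0 Z=0
after  2: x0=0xc9 x1=0xc8 x2=0xb3 x3=0x10  N=1 Z=0
after  3: x0=0xc9 x1=0xc8 x2=0xb3 x3=0x7b  N=0 Z=0
after  4: x0=0xc9 x1=0xc8 x2=0xfb x3=0x7b  N=1 Z=0
after  5: x0=0xc9 x1=0xc9 x2=0xfb x3=0x7b  N=1 Z=0
after  6: x0=0xc9 x1=0xb2 x2=0xfb x3=0x7b  N=1 Z=0
after  7: x0=0xc9 x1=0x32 x2=0xfb x3=0x7b  N=0 Z=0
after  8: x0=0xc9 x1=0x32 x2=0x7b x3=0x7b  N=0 Z=0
after  9: x0=0xc9 x1=0x7b x2=0x7b x3=0x7b  N=0 Z=0
after 10: x0=0xc9 x1=0x7b x2=0x7b x3=0x7b  N=0 Z=0
after 11: x0=0xc9 x1=0x7b x2=0x7b x3=0x7b  N=0 Z=0
-- IRQ taken; context saved, return-PC = 12 --
mismatch: x2: reported 0xfb vs actual 0x7b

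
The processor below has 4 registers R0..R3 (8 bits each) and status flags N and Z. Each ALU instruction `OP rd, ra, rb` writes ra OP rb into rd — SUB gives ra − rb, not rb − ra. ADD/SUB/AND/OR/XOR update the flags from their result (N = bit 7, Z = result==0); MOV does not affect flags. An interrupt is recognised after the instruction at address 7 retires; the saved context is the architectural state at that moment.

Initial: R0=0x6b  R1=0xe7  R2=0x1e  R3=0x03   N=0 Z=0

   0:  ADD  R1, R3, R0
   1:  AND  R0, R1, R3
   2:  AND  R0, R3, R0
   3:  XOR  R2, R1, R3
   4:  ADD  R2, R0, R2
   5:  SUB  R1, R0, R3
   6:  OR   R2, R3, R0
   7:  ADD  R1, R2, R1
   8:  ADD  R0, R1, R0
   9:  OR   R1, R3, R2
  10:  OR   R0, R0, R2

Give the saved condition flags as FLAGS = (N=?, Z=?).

after  0: R0=0x6b R1=0x6e R2=0x1e R3=0x03  N=0 Z=0
after  1: R0=0x02 R1=0x6e R2=0x1e R3=0x03  N=0 Z=0
after  2: R0=0x02 R1=0x6e R2=0x1e R3=0x03  N=0 Z=0
after  3: R0=0x02 R1=0x6e R2=0x6d R3=0x03  N=0 Z=0
after  4: R0=0x02 R1=0x6e R2=0x6f R3=0x03  N=0 Z=0
after  5: R0=0x02 R1=0xff R2=0x6f R3=0x03  N=1 Z=0
after  6: R0=0x02 R1=0xff R2=0x03 R3=0x03  N=0 Z=0
after  7: R0=0x02 R1=0x02 R2=0x03 R3=0x03  N=0 Z=0
-- IRQ taken; context saved, return-PC = 8 --

FLAGS = (N=0, Z=0)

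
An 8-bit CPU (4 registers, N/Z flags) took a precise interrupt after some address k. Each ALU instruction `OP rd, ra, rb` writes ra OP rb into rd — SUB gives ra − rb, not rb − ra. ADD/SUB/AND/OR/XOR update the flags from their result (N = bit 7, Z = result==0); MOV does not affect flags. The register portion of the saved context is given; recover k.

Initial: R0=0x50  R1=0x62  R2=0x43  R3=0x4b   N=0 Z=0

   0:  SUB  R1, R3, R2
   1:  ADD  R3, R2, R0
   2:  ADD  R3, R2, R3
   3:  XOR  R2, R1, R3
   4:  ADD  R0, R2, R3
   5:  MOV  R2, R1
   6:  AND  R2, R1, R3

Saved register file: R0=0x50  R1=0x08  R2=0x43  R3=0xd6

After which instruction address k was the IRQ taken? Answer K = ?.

after  0: R0=0x50 R1=0x08 R2=0x43 R3=0x4b  N=0 Z=0
after  1: R0=0x50 R1=0x08 R2=0x43 R3=0x93  N=1 Z=0
after  2: R0=0x50 R1=0x08 R2=0x43 R3=0xd6  N=1 Z=0
-- IRQ taken; context saved, return-PC = 3 --

K = 2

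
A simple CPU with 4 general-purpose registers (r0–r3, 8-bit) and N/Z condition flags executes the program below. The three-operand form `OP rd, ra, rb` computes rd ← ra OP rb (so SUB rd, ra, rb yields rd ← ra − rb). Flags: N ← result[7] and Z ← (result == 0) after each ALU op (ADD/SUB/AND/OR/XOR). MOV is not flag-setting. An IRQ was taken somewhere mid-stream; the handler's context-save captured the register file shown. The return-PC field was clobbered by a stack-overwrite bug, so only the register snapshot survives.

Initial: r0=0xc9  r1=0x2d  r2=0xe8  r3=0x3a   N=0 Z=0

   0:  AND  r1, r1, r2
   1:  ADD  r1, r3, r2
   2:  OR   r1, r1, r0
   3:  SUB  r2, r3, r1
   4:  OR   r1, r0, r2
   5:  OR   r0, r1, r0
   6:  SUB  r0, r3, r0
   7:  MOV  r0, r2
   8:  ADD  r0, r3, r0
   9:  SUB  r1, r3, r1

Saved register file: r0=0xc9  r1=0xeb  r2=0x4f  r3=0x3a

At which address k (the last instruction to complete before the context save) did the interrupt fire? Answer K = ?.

K = 3

after  0: r0=0xc9 r1=0x28 r2=0xe8 r3=0x3a  N=0 Z=0
after  1: r0=0xc9 r1=0x22 r2=0xe8 r3=0x3a  N=0 Z=0
after  2: r0=0xc9 r1=0xeb r2=0xe8 r3=0x3a  N=1 Z=0
after  3: r0=0xc9 r1=0xeb r2=0x4f r3=0x3a  N=0 Z=0
-- IRQ taken; context saved, return-PC = 4 --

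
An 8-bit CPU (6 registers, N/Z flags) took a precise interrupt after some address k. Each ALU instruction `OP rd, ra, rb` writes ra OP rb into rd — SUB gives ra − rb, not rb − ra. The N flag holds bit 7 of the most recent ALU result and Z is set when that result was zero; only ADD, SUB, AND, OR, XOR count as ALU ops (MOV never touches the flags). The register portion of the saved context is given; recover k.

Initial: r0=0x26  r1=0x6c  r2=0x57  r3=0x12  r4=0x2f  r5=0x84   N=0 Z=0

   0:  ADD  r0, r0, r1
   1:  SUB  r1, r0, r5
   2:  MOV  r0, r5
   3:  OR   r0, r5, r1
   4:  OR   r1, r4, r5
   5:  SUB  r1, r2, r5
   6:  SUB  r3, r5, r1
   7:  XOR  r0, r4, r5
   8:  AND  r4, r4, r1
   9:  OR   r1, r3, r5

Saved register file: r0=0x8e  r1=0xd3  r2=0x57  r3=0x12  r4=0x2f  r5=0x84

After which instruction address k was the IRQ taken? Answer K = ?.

after  0: r0=0x92 r1=0x6c r2=0x57 r3=0x12 r4=0x2f r5=0x84  N=1 Z=0
after  1: r0=0x92 r1=0x0e r2=0x57 r3=0x12 r4=0x2f r5=0x84  N=0 Z=0
after  2: r0=0x84 r1=0x0e r2=0x57 r3=0x12 r4=0x2f r5=0x84  N=0 Z=0
after  3: r0=0x8e r1=0x0e r2=0x57 r3=0x12 r4=0x2f r5=0x84  N=1 Z=0
after  4: r0=0x8e r1=0xaf r2=0x57 r3=0x12 r4=0x2f r5=0x84  N=1 Z=0
after  5: r0=0x8e r1=0xd3 r2=0x57 r3=0x12 r4=0x2f r5=0x84  N=1 Z=0
-- IRQ taken; context saved, return-PC = 6 --

K = 5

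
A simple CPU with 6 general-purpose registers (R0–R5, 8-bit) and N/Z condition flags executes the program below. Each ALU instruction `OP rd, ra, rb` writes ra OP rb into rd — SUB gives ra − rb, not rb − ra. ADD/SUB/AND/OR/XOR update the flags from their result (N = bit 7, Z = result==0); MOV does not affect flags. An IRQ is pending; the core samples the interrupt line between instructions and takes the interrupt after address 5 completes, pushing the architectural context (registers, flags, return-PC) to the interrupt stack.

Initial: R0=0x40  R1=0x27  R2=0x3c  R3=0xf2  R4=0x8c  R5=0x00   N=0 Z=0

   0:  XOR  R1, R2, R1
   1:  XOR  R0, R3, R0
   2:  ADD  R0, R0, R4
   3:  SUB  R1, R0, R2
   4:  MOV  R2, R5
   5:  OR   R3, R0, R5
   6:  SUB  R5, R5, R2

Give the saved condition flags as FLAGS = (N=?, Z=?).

after  0: R0=0x40 R1=0x1b R2=0x3c R3=0xf2 R4=0x8c R5=0x00  N=0 Z=0
after  1: R0=0xb2 R1=0x1b R2=0x3c R3=0xf2 R4=0x8c R5=0x00  N=1 Z=0
after  2: R0=0x3e R1=0x1b R2=0x3c R3=0xf2 R4=0x8c R5=0x00  N=0 Z=0
after  3: R0=0x3e R1=0x02 R2=0x3c R3=0xf2 R4=0x8c R5=0x00  N=0 Z=0
after  4: R0=0x3e R1=0x02 R2=0x00 R3=0xf2 R4=0x8c R5=0x00  N=0 Z=0
after  5: R0=0x3e R1=0x02 R2=0x00 R3=0x3e R4=0x8c R5=0x00  N=0 Z=0
-- IRQ taken; context saved, return-PC = 6 --

FLAGS = (N=0, Z=0)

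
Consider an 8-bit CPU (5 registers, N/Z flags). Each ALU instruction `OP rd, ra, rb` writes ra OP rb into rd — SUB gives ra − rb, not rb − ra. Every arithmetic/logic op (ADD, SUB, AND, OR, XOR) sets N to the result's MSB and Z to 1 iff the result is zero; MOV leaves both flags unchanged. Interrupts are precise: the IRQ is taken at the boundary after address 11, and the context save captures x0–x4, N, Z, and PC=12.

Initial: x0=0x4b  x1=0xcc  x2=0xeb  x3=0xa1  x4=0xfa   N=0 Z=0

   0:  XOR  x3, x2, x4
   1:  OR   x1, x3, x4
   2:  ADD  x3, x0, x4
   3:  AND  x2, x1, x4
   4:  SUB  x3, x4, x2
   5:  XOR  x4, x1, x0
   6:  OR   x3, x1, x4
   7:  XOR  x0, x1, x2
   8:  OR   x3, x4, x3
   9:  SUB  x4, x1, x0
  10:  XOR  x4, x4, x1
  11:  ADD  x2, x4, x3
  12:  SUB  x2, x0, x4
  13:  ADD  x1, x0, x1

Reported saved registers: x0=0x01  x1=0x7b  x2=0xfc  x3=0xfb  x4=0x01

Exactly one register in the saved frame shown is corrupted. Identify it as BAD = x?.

after  0: x0=0x4b x1=0xcc x2=0xeb x3=0x11 x4=0xfa  N=0 Z=0
after  1: x0=0x4b x1=0xfb x2=0xeb x3=0x11 x4=0xfa  N=1 Z=0
after  2: x0=0x4b x1=0xfb x2=0xeb x3=0x45 x4=0xfa  N=0 Z=0
after  3: x0=0x4b x1=0xfb x2=0xfa x3=0x45 x4=0xfa  N=1 Z=0
after  4: x0=0x4b x1=0xfb x2=0xfa x3=0x00 x4=0xfa  N=0 Z=1
after  5: x0=0x4b x1=0xfb x2=0xfa x3=0x00 x4=0xb0  N=1 Z=0
after  6: x0=0x4b x1=0xfb x2=0xfa x3=0xfb x4=0xb0  N=1 Z=0
after  7: x0=0x01 x1=0xfb x2=0xfa x3=0xfb x4=0xb0  N=0 Z=0
after  8: x0=0x01 x1=0xfb x2=0xfa x3=0xfb x4=0xb0  N=1 Z=0
after  9: x0=0x01 x1=0xfb x2=0xfa x3=0xfb x4=0xfa  N=1 Z=0
after 10: x0=0x01 x1=0xfb x2=0xfa x3=0xfb x4=0x01  N=0 Z=0
after 11: x0=0x01 x1=0xfb x2=0xfc x3=0xfb x4=0x01  N=1 Z=0
-- IRQ taken; context saved, return-PC = 12 --
mismatch: x1: reported 0x7b vs actual 0xfb

BAD = x1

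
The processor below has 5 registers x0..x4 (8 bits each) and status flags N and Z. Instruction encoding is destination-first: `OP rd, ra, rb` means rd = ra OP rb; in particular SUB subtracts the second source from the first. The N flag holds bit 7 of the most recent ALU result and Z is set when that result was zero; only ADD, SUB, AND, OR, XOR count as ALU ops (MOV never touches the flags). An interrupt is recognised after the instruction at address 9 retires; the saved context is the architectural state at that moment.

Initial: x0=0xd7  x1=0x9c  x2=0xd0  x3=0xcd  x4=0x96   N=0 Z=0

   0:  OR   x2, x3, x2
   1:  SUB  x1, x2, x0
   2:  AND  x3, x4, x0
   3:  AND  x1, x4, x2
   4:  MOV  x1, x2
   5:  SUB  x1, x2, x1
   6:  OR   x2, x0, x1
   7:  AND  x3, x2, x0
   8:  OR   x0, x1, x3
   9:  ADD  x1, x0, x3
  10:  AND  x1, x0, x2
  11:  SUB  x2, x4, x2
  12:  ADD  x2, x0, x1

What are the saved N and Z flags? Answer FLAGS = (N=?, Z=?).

after  0: x0=0xd7 x1=0x9c x2=0xdd x3=0xcd x4=0x96  N=1 Z=0
after  1: x0=0xd7 x1=0x06 x2=0xdd x3=0xcd x4=0x96  N=0 Z=0
after  2: x0=0xd7 x1=0x06 x2=0xdd x3=0x96 x4=0x96  N=1 Z=0
after  3: x0=0xd7 x1=0x94 x2=0xdd x3=0x96 x4=0x96  N=1 Z=0
after  4: x0=0xd7 x1=0xdd x2=0xdd x3=0x96 x4=0x96  N=1 Z=0
after  5: x0=0xd7 x1=0x00 x2=0xdd x3=0x96 x4=0x96  N=0 Z=1
after  6: x0=0xd7 x1=0x00 x2=0xd7 x3=0x96 x4=0x96  N=1 Z=0
after  7: x0=0xd7 x1=0x00 x2=0xd7 x3=0xd7 x4=0x96  N=1 Z=0
after  8: x0=0xd7 x1=0x00 x2=0xd7 x3=0xd7 x4=0x96  N=1 Z=0
after  9: x0=0xd7 x1=0xae x2=0xd7 x3=0xd7 x4=0x96  N=1 Z=0
-- IRQ taken; context saved, return-PC = 10 --

FLAGS = (N=1, Z=0)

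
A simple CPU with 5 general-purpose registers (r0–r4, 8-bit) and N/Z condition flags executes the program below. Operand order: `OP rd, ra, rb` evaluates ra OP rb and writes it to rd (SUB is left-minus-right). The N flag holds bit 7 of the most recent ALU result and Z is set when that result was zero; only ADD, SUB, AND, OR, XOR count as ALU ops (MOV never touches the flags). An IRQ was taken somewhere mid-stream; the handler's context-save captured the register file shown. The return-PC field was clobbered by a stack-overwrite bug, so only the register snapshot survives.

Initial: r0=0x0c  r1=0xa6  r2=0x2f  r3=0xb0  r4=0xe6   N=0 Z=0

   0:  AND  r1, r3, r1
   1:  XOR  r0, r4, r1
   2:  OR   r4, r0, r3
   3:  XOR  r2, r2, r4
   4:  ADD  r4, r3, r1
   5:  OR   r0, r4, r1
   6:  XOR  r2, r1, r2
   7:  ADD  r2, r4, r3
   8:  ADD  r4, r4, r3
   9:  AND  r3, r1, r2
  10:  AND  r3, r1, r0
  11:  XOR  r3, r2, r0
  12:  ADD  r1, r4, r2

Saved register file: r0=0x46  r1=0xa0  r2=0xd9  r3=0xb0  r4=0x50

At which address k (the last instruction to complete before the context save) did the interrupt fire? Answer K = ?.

after  0: r0=0x0c r1=0xa0 r2=0x2f r3=0xb0 r4=0xe6  N=1 Z=0
after  1: r0=0x46 r1=0xa0 r2=0x2f r3=0xb0 r4=0xe6  N=0 Z=0
after  2: r0=0x46 r1=0xa0 r2=0x2f r3=0xb0 r4=0xf6  N=1 Z=0
after  3: r0=0x46 r1=0xa0 r2=0xd9 r3=0xb0 r4=0xf6  N=1 Z=0
after  4: r0=0x46 r1=0xa0 r2=0xd9 r3=0xb0 r4=0x50  N=0 Z=0
-- IRQ taken; context saved, return-PC = 5 --

K = 4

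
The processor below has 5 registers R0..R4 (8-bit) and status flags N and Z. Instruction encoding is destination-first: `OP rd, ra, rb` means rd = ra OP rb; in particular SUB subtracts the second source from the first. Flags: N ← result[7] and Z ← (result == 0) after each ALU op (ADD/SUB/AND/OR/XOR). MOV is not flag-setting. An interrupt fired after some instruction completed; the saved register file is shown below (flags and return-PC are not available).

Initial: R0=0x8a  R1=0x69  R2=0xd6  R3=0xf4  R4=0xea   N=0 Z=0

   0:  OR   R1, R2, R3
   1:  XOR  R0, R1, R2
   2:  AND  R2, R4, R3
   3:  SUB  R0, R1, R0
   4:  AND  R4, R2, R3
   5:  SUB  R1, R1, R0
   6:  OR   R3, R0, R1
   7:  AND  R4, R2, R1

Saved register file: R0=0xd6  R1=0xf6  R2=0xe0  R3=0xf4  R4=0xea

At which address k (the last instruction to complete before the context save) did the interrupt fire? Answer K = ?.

K = 3

after  0: R0=0x8a R1=0xf6 R2=0xd6 R3=0xf4 R4=0xea  N=1 Z=0
after  1: R0=0x20 R1=0xf6 R2=0xd6 R3=0xf4 R4=0xea  N=0 Z=0
after  2: R0=0x20 R1=0xf6 R2=0xe0 R3=0xf4 R4=0xea  N=1 Z=0
after  3: R0=0xd6 R1=0xf6 R2=0xe0 R3=0xf4 R4=0xea  N=1 Z=0
-- IRQ taken; context saved, return-PC = 4 --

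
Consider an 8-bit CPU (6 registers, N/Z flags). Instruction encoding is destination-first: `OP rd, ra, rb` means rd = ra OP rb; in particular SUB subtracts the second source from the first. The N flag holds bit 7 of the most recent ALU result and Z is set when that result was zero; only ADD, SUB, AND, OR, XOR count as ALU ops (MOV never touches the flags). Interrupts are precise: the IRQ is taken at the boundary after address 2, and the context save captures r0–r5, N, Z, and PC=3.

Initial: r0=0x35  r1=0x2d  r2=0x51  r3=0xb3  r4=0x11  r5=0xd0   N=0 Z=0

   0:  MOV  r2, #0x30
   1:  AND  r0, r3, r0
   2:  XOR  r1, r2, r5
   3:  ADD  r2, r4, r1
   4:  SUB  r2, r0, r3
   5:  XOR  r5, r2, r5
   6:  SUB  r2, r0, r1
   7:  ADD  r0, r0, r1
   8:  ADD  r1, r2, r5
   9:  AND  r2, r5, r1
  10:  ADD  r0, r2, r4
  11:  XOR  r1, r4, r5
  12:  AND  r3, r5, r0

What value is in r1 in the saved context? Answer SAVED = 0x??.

SAVED = 0xe0

after  0: r0=0x35 r1=0x2d r2=0x30 r3=0xb3 r4=0x11 r5=0xd0  N=0 Z=0
after  1: r0=0x31 r1=0x2d r2=0x30 r3=0xb3 r4=0x11 r5=0xd0  N=0 Z=0
after  2: r0=0x31 r1=0xe0 r2=0x30 r3=0xb3 r4=0x11 r5=0xd0  N=1 Z=0
-- IRQ taken; context saved, return-PC = 3 --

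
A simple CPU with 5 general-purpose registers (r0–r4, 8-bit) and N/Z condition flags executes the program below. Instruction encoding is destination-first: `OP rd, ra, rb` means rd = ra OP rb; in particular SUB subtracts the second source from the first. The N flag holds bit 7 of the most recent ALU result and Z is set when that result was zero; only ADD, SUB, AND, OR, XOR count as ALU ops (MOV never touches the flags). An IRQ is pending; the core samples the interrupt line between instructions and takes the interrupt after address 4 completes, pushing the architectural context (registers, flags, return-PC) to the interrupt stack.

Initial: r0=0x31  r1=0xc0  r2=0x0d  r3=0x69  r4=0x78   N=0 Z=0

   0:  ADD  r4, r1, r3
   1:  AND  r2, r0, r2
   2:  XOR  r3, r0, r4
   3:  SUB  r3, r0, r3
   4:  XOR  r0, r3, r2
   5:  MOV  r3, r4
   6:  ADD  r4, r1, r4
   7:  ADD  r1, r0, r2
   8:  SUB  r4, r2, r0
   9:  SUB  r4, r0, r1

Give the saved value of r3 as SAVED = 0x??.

SAVED = 0x19

after  0: r0=0x31 r1=0xc0 r2=0x0d r3=0x69 r4=0x29  N=0 Z=0
after  1: r0=0x31 r1=0xc0 r2=0x01 r3=0x69 r4=0x29  N=0 Z=0
after  2: r0=0x31 r1=0xc0 r2=0x01 r3=0x18 r4=0x29  N=0 Z=0
after  3: r0=0x31 r1=0xc0 r2=0x01 r3=0x19 r4=0x29  N=0 Z=0
after  4: r0=0x18 r1=0xc0 r2=0x01 r3=0x19 r4=0x29  N=0 Z=0
-- IRQ taken; context saved, return-PC = 5 --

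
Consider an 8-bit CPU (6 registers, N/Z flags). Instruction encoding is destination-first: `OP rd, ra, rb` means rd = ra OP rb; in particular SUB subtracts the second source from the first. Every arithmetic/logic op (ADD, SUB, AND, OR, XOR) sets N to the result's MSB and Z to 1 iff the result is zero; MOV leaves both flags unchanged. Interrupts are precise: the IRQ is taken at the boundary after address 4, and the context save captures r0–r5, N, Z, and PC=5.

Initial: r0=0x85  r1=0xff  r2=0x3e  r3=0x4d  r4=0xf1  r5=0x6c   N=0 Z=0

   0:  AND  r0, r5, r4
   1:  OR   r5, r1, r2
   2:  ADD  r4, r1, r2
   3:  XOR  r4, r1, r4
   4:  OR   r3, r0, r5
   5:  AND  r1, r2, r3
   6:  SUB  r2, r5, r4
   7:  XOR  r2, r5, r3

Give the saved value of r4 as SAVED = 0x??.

after  0: r0=0x60 r1=0xff r2=0x3e r3=0x4d r4=0xf1 r5=0x6c  N=0 Z=0
after  1: r0=0x60 r1=0xff r2=0x3e r3=0x4d r4=0xf1 r5=0xff  N=1 Z=0
after  2: r0=0x60 r1=0xff r2=0x3e r3=0x4d r4=0x3d r5=0xff  N=0 Z=0
after  3: r0=0x60 r1=0xff r2=0x3e r3=0x4d r4=0xc2 r5=0xff  N=1 Z=0
after  4: r0=0x60 r1=0xff r2=0x3e r3=0xff r4=0xc2 r5=0xff  N=1 Z=0
-- IRQ taken; context saved, return-PC = 5 --

SAVED = 0xc2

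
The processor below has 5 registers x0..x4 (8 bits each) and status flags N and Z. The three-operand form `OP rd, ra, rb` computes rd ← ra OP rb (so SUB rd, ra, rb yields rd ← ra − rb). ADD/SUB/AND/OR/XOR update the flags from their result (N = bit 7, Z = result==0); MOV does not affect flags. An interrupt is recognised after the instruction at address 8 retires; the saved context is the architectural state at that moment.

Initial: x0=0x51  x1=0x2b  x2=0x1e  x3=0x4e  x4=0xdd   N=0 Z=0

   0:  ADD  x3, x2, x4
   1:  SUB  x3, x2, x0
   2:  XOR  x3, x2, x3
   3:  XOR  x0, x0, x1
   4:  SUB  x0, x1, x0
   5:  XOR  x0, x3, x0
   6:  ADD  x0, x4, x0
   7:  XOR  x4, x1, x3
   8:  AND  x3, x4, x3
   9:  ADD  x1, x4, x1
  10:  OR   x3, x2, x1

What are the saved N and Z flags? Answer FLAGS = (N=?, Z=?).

FLAGS = (N=1, Z=0)

after  0: x0=0x51 x1=0x2b x2=0x1e x3=0xfb x4=0xdd  N=1 Z=0
after  1: x0=0x51 x1=0x2b x2=0x1e x3=0xcd x4=0xdd  N=1 Z=0
after  2: x0=0x51 x1=0x2b x2=0x1e x3=0xd3 x4=0xdd  N=1 Z=0
after  3: x0=0x7a x1=0x2b x2=0x1e x3=0xd3 x4=0xdd  N=0 Z=0
after  4: x0=0xb1 x1=0x2b x2=0x1e x3=0xd3 x4=0xdd  N=1 Z=0
after  5: x0=0x62 x1=0x2b x2=0x1e x3=0xd3 x4=0xdd  N=0 Z=0
after  6: x0=0x3f x1=0x2b x2=0x1e x3=0xd3 x4=0xdd  N=0 Z=0
after  7: x0=0x3f x1=0x2b x2=0x1e x3=0xd3 x4=0xf8  N=1 Z=0
after  8: x0=0x3f x1=0x2b x2=0x1e x3=0xd0 x4=0xf8  N=1 Z=0
-- IRQ taken; context saved, return-PC = 9 --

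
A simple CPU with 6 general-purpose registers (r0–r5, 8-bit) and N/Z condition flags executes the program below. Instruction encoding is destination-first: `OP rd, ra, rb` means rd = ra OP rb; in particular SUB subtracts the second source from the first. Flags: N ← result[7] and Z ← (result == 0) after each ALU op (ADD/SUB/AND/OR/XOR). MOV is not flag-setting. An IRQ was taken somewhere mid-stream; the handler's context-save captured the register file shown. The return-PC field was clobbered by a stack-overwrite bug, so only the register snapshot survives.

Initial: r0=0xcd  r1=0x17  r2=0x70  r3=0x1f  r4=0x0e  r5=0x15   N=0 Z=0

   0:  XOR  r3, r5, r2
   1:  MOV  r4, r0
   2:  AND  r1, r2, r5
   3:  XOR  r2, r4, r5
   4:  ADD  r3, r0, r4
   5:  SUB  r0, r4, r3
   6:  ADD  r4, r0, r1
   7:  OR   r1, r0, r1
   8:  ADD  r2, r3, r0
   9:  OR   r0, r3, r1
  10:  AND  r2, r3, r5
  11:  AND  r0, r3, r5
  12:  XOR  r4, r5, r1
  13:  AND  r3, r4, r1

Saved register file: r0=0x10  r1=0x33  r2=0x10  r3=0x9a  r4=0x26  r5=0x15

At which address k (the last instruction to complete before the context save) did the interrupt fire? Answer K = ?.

K = 12

after  0: r0=0xcd r1=0x17 r2=0x70 r3=0x65 r4=0x0e r5=0x15  N=0 Z=0
after  1: r0=0xcd r1=0x17 r2=0x70 r3=0x65 r4=0xcd r5=0x15  N=0 Z=0
after  2: r0=0xcd r1=0x10 r2=0x70 r3=0x65 r4=0xcd r5=0x15  N=0 Z=0
after  3: r0=0xcd r1=0x10 r2=0xd8 r3=0x65 r4=0xcd r5=0x15  N=1 Z=0
after  4: r0=0xcd r1=0x10 r2=0xd8 r3=0x9a r4=0xcd r5=0x15  N=1 Z=0
after  5: r0=0x33 r1=0x10 r2=0xd8 r3=0x9a r4=0xcd r5=0x15  N=0 Z=0
after  6: r0=0x33 r1=0x10 r2=0xd8 r3=0x9a r4=0x43 r5=0x15  N=0 Z=0
after  7: r0=0x33 r1=0x33 r2=0xd8 r3=0x9a r4=0x43 r5=0x15  N=0 Z=0
after  8: r0=0x33 r1=0x33 r2=0xcd r3=0x9a r4=0x43 r5=0x15  N=1 Z=0
after  9: r0=0xbb r1=0x33 r2=0xcd r3=0x9a r4=0x43 r5=0x15  N=1 Z=0
after 10: r0=0xbb r1=0x33 r2=0x10 r3=0x9a r4=0x43 r5=0x15  N=0 Z=0
after 11: r0=0x10 r1=0x33 r2=0x10 r3=0x9a r4=0x43 r5=0x15  N=0 Z=0
after 12: r0=0x10 r1=0x33 r2=0x10 r3=0x9a r4=0x26 r5=0x15  N=0 Z=0
-- IRQ taken; context saved, return-PC = 13 --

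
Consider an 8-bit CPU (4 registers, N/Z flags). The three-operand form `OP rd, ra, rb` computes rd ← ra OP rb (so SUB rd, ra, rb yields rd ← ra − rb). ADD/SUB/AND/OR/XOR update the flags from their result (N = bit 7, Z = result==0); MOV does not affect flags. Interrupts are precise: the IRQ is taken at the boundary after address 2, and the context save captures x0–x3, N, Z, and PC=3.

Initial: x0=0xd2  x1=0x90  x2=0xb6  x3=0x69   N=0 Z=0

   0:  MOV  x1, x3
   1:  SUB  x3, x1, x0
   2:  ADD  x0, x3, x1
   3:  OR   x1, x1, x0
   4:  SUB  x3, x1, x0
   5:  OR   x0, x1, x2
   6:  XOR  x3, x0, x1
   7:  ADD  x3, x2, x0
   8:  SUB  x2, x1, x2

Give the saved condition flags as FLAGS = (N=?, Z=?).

after  0: x0=0xd2 x1=0x69 x2=0xb6 x3=0x69  N=0 Z=0
after  1: x0=0xd2 x1=0x69 x2=0xb6 x3=0x97  N=1 Z=0
after  2: x0=0x00 x1=0x69 x2=0xb6 x3=0x97  N=0 Z=1
-- IRQ taken; context saved, return-PC = 3 --

FLAGS = (N=0, Z=1)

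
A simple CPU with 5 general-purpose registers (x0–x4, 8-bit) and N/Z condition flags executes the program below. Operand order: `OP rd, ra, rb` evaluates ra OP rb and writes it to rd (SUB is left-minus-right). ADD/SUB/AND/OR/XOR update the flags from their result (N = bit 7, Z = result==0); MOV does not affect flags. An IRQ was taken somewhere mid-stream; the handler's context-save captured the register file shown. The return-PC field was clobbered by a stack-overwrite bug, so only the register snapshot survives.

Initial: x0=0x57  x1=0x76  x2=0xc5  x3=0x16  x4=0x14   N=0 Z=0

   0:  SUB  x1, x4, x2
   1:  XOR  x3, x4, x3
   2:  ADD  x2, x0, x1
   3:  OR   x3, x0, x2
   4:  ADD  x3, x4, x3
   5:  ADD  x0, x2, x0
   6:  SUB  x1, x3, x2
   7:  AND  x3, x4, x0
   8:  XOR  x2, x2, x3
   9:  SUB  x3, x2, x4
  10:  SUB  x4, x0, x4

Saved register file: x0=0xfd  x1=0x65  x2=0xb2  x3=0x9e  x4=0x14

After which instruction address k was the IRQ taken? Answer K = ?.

K = 9

after  0: x0=0x57 x1=0x4f x2=0xc5 x3=0x16 x4=0x14  N=0 Z=0
after  1: x0=0x57 x1=0x4f x2=0xc5 x3=0x02 x4=0x14  N=0 Z=0
after  2: x0=0x57 x1=0x4f x2=0xa6 x3=0x02 x4=0x14  N=1 Z=0
after  3: x0=0x57 x1=0x4f x2=0xa6 x3=0xf7 x4=0x14  N=1 Z=0
after  4: x0=0x57 x1=0x4f x2=0xa6 x3=0x0b x4=0x14  N=0 Z=0
after  5: x0=0xfd x1=0x4f x2=0xa6 x3=0x0b x4=0x14  N=1 Z=0
after  6: x0=0xfd x1=0x65 x2=0xa6 x3=0x0b x4=0x14  N=0 Z=0
after  7: x0=0xfd x1=0x65 x2=0xa6 x3=0x14 x4=0x14  N=0 Z=0
after  8: x0=0xfd x1=0x65 x2=0xb2 x3=0x14 x4=0x14  N=1 Z=0
after  9: x0=0xfd x1=0x65 x2=0xb2 x3=0x9e x4=0x14  N=1 Z=0
-- IRQ taken; context saved, return-PC = 10 --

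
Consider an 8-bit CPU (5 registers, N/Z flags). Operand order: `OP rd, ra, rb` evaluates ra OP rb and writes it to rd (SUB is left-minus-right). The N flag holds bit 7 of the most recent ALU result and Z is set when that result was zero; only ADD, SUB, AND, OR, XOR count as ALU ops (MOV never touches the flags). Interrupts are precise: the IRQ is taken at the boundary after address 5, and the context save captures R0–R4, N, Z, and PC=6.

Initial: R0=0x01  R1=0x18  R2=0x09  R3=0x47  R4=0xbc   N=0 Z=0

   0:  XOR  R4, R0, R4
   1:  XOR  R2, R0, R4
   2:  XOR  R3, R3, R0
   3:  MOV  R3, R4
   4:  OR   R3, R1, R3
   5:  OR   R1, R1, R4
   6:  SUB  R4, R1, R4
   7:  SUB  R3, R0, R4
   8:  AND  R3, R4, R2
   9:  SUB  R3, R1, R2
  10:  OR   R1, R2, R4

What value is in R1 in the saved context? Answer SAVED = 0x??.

SAVED = 0xbd

after  0: R0=0x01 R1=0x18 R2=0x09 R3=0x47 R4=0xbd  N=1 Z=0
after  1: R0=0x01 R1=0x18 R2=0xbc R3=0x47 R4=0xbd  N=1 Z=0
after  2: R0=0x01 R1=0x18 R2=0xbc R3=0x46 R4=0xbd  N=0 Z=0
after  3: R0=0x01 R1=0x18 R2=0xbc R3=0xbd R4=0xbd  N=0 Z=0
after  4: R0=0x01 R1=0x18 R2=0xbc R3=0xbd R4=0xbd  N=1 Z=0
after  5: R0=0x01 R1=0xbd R2=0xbc R3=0xbd R4=0xbd  N=1 Z=0
-- IRQ taken; context saved, return-PC = 6 --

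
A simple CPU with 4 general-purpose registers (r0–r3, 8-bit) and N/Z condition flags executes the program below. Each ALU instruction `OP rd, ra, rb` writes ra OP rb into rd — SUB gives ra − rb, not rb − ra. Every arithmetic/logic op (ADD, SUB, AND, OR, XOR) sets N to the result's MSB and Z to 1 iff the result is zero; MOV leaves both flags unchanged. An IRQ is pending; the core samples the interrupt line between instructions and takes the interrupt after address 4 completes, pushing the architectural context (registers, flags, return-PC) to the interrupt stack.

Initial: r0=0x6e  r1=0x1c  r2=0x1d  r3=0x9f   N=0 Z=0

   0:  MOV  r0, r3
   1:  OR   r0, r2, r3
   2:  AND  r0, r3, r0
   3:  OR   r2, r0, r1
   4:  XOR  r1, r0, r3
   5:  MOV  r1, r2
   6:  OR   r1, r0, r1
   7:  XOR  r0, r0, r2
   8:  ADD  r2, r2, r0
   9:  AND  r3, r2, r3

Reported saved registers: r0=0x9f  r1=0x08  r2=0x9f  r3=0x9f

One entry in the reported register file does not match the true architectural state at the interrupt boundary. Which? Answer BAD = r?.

after  0: r0=0x9f r1=0x1c r2=0x1d r3=0x9f  N=0 Z=0
after  1: r0=0x9f r1=0x1c r2=0x1d r3=0x9f  N=1 Z=0
after  2: r0=0x9f r1=0x1c r2=0x1d r3=0x9f  N=1 Z=0
after  3: r0=0x9f r1=0x1c r2=0x9f r3=0x9f  N=1 Z=0
after  4: r0=0x9f r1=0x00 r2=0x9f r3=0x9f  N=0 Z=1
-- IRQ taken; context saved, return-PC = 5 --
mismatch: r1: reported 0x08 vs actual 0x00

BAD = r1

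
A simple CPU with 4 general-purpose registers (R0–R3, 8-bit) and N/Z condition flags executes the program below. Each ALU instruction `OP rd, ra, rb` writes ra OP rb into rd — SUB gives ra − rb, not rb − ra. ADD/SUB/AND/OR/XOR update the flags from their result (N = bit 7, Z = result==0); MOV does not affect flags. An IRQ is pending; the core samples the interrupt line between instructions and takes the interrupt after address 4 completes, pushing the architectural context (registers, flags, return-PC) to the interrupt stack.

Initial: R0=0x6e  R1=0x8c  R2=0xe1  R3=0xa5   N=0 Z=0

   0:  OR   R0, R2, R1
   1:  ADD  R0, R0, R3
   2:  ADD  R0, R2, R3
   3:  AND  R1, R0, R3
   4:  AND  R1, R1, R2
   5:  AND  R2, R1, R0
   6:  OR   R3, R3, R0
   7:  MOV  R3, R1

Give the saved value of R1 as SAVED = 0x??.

after  0: R0=0xed R1=0x8c R2=0xe1 R3=0xa5  N=1 Z=0
after  1: R0=0x92 R1=0x8c R2=0xe1 R3=0xa5  N=1 Z=0
after  2: R0=0x86 R1=0x8c R2=0xe1 R3=0xa5  N=1 Z=0
after  3: R0=0x86 R1=0x84 R2=0xe1 R3=0xa5  N=1 Z=0
after  4: R0=0x86 R1=0x80 R2=0xe1 R3=0xa5  N=1 Z=0
-- IRQ taken; context saved, return-PC = 5 --

SAVED = 0x80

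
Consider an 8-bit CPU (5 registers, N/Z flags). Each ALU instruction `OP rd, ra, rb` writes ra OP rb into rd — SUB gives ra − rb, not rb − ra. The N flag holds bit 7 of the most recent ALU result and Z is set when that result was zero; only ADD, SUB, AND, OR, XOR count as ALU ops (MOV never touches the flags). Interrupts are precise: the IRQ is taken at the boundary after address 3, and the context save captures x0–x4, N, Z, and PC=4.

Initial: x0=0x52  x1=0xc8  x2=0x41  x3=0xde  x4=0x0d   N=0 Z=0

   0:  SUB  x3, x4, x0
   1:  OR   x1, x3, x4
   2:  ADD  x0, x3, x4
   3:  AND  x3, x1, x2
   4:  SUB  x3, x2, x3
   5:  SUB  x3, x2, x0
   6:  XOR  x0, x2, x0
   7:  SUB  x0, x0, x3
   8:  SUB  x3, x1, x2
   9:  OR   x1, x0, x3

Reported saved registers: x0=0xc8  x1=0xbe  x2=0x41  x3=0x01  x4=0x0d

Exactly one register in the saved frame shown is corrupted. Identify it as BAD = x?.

after  0: x0=0x52 x1=0xc8 x2=0x41 x3=0xbb x4=0x0d  N=1 Z=0
after  1: x0=0x52 x1=0xbf x2=0x41 x3=0xbb x4=0x0d  N=1 Z=0
after  2: x0=0xc8 x1=0xbf x2=0x41 x3=0xbb x4=0x0d  N=1 Z=0
after  3: x0=0xc8 x1=0xbf x2=0x41 x3=0x01 x4=0x0d  N=0 Z=0
-- IRQ taken; context saved, return-PC = 4 --
mismatch: x1: reported 0xbe vs actual 0xbf

BAD = x1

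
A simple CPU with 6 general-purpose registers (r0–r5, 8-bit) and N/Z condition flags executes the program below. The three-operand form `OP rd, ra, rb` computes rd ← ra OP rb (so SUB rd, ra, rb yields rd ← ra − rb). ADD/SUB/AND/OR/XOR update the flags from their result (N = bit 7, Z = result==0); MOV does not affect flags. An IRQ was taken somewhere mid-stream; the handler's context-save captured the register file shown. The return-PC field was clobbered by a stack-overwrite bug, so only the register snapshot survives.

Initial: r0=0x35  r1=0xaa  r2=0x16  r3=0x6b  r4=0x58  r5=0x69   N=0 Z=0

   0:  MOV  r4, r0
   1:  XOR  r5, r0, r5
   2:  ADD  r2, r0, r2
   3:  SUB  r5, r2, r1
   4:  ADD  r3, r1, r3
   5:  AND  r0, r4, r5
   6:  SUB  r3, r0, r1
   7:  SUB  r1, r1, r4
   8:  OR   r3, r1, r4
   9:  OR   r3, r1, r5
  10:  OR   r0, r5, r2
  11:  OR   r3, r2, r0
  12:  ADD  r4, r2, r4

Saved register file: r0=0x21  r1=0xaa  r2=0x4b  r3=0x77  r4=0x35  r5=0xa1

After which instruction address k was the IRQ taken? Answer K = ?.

K = 6

after  0: r0=0x35 r1=0xaa r2=0x16 r3=0x6b r4=0x35 r5=0x69  N=0 Z=0
after  1: r0=0x35 r1=0xaa r2=0x16 r3=0x6b r4=0x35 r5=0x5c  N=0 Z=0
after  2: r0=0x35 r1=0xaa r2=0x4b r3=0x6b r4=0x35 r5=0x5c  N=0 Z=0
after  3: r0=0x35 r1=0xaa r2=0x4b r3=0x6b r4=0x35 r5=0xa1  N=1 Z=0
after  4: r0=0x35 r1=0xaa r2=0x4b r3=0x15 r4=0x35 r5=0xa1  N=0 Z=0
after  5: r0=0x21 r1=0xaa r2=0x4b r3=0x15 r4=0x35 r5=0xa1  N=0 Z=0
after  6: r0=0x21 r1=0xaa r2=0x4b r3=0x77 r4=0x35 r5=0xa1  N=0 Z=0
-- IRQ taken; context saved, return-PC = 7 --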